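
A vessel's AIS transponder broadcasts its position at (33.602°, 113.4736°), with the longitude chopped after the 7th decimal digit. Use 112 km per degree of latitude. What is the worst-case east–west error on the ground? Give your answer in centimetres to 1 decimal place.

Truncating at 7 decimal places can drop up to a full unit in the last place, so the longitude may be off by as much as 1e-07°.
One degree of longitude at 33.602° is 112000 × cos 33.602° ≈ 112000 × 0.8329 = 93285 m.
Maximum E–W displacement: 1e-07 × 93285 = 0.0093285 m.
That is 0.0093285 m = 0.93285 cm.

0.9 centimetres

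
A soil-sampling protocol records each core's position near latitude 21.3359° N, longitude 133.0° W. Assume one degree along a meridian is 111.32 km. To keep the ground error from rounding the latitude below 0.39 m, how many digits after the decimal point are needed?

6 decimal places

One degree of latitude covers 111320 m.
Rounding to N decimal places gives at most 0.5 × 10⁻ᴺ degrees of error, i.e. 0.5 × 10⁻ᴺ × 111320 m.
Setting 55660 × 10⁻ᴺ ≤ 0.39 gives 10ᴺ ≥ 1.427e+05, i.e. N ≥ 5.15.
So 6 decimal places suffice (0.0557 m); 5 would allow up to 0.557 m.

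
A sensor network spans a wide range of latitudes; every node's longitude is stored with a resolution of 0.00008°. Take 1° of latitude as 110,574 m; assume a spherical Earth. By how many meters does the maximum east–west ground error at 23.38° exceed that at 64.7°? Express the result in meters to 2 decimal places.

2.17 meters

With a 0.00008° grid the true value lies within half a step, ±0.00008°/2 = ±4e-05°, of the stored one.
Error at 23.38° = 4e-05° × 110574 × cos 23.38° ≈ 4.423 × 0.9179 = 4.0598 m.
At 64.7°: 4e-05° × 110574 × cos 64.7° = 4e-05 × 110574 × 0.4274 ≈ 1.8902 m.
So the lower-latitude error exceeds the higher by 4.0598 − 1.8902 = 2.1696 m.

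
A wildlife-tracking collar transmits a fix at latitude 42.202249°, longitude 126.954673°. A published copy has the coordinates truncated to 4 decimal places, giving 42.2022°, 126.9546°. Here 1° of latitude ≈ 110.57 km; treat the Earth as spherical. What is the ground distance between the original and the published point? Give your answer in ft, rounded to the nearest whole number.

Δlat = 42.202249 − 42.2022 = +0.000049°; Δlon = 126.954673 − 126.9546 = +0.000073°.
N–S: 0.000049° × 110570 m/° = 5.41793 m.
East–west at this latitude: 0.000073° × 110570 × cos 42.2022° ≈ 0.000073 × 81907.9 = 5.97928 m.
Combined displacement = (5.41793² + 5.97928²)^½ ≈ 8.06881 m.
Converting: 8.06881 m × 3.2808 ft/m ≈ 26.472 ft.

26 ft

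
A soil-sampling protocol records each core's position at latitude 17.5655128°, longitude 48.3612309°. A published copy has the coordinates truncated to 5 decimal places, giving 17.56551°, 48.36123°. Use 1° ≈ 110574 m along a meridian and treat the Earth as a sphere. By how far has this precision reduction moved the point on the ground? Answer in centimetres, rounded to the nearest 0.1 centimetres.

Δlat = 17.5655128 − 17.56551 = +0.0000028°; Δlon = 48.3612309 − 48.36123 = +0.0000009°.
North–south shift: 0.0000028 × 110574 = 0.309607 m.
East–west at this latitude: 0.0000009° × 110574 × cos 17.5655° ≈ 0.0000009 × 105418 = 0.0948764 m.
Hypotenuse of the two orthogonal shifts: √(0.309607² + 0.0948764²) = 0.323818 m.
That is 0.323818 m = 32.382 cm.

32.4 centimetres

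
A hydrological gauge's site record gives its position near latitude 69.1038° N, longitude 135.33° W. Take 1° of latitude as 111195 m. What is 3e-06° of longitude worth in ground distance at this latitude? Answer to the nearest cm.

3e-06° of longitude at 69.1038° is 3e-06 × 111195 × cos 69.1038° ≈ 3e-06 × 39660.6 = 0.118982 m.
That is 0.118982 m = 11.898 cm.

12 cm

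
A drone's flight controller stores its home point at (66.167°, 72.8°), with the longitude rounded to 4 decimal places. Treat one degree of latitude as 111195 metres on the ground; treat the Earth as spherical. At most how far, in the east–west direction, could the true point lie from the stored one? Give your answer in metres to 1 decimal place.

2.2 metres

Rounding to 4 decimal places leaves the longitude within ±5e-05° of the true value.
One degree of longitude at 66.167° is 111195 × cos 66.167° ≈ 111195 × 0.4041 = 44930.8 m.
Maximum E–W displacement: 5e-05 × 44930.8 = 2.24654 m.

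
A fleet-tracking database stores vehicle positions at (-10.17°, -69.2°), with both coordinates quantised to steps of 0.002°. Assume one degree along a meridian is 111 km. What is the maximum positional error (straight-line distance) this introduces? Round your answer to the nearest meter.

156 meters

With a 0.002° grid the true value lies within half a step, ±0.002°/2 = ±0.001°, of the stored one.
Latitude error → 0.001 × 111000 = 111 m along the meridian.
East–west component at 10.17°: 0.001° × 111000 × cos 10.17° ≈ 0.001 × 109256 ≈ 109.256 m.
The two errors are perpendicular, so the maximum displacement is √(111² + 109.256²) ≈ 155.749 m.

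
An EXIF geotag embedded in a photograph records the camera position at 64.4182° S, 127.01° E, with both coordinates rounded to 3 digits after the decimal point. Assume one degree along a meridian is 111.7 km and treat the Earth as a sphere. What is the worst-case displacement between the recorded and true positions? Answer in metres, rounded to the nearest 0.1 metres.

Rounding to 3 decimal places leaves each coordinate within ±0.0005° of the true value.
N–S: 0.0005° × 111700 m/° = 55.85 m.
Longitude error → 0.0005 × 111700 × cos 64.4182° = 0.0005 × 111700 × 0.4318 ≈ 24.116 m.
Worst case both components are at the extreme and orthogonal: √(55.85² + 24.116²) ≈ 60.8342 m.

60.8 metres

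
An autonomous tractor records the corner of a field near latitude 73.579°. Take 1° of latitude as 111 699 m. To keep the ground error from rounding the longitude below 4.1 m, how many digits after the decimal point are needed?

4 decimal places

At 73.579° one degree of longitude covers 111699 × cos 73.579° ≈ 111699 × 0.2827 ≈ 31576.5 m.
With N decimal places the half-ulp bound is 0.5·10⁻ᴺ°, or 0.5·10⁻ᴺ × 31576.5 m on the ground.
Need 0.5 × 31576.5 × 10⁻ᴺ ≤ 4.1 → 10⁻ᴺ ≤ 2.597e-04, so N ≥ 3.59.
At 3 places the error can reach 15.8 m, but 4 places keeps it to 1.58 m.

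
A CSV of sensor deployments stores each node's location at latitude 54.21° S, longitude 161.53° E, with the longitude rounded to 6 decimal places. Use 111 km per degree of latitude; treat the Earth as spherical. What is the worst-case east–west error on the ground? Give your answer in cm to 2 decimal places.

Rounding to 6 decimal places leaves the longitude within ±5e-07° of the true value.
At latitude 54.21° a degree of longitude spans 111000 m × cos 54.21° = 111000 × 0.5848 ≈ 64914.6 m.
East–west error: 5e-07° × 64914.6 m/° ≈ 0.0324573 m.
That is 0.0324573 m = 3.2457 cm.

3.25 cm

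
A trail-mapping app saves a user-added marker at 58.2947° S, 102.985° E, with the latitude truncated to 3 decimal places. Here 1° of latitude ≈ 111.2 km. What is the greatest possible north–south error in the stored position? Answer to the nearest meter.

111 meters

Truncating at 3 decimal places can drop up to a full unit in the last place, so the latitude may be off by as much as 0.001°.
So the N–S error is at most 0.001 × 111200 = 111.2 m.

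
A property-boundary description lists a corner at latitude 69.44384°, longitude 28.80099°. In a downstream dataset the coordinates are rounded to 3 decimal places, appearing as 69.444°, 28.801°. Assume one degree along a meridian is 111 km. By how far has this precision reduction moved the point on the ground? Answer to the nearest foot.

Δlat = 69.44384 − 69.444 = -0.00016°; Δlon = 28.80099 − 28.801 = -0.00001°.
North–south shift: -0.00016 × 111000 = -17.76 m.
E–W at 69.444°: -0.00001° × 111000 × cos 69.444° = -0.00001 × 111000 × 0.3511 ≈ -0.389746 m.
Distance: √(17.76² + 0.389746²) ≈ 17.7643 m.
Converting: 17.7643 m × 3.2808 ft/m ≈ 58.282 ft.

58 feet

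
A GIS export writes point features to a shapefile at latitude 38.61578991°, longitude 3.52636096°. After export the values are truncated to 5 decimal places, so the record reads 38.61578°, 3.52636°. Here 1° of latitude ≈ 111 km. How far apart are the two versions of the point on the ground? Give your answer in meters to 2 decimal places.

Δlat = 38.61578991 − 38.61578 = +0.00000991°; Δlon = 3.52636096 − 3.52636 = +0.00000096°.
N–S: 0.00000991° × 111000 m/° = 1.10001 m.
East–west at this latitude: 0.00000096° × 111000 × cos 38.6158° ≈ 0.00000096 × 86729.7 = 0.0832605 m.
Combined displacement = (1.10001² + 0.0832605²)^½ ≈ 1.10316 m.

1.10 meters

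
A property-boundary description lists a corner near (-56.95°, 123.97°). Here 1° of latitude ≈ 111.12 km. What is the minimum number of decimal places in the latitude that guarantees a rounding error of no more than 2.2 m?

One degree of latitude covers 111120 m.
With N decimal places the half-ulp bound is 0.5·10⁻ᴺ°, or 0.5·10⁻ᴺ × 111120 m on the ground.
Need 0.5 × 111120 × 10⁻ᴺ ≤ 2.2 → 10⁻ᴺ ≤ 3.960e-05, so N ≥ 4.40.
At 4 places the error can reach 5.56 m, but 5 places keeps it to 0.556 m.

5 decimal places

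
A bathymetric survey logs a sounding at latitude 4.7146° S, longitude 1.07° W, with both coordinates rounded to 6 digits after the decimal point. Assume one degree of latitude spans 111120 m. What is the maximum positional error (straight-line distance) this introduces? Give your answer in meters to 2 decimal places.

Rounding to 6 decimal places leaves each coordinate within ±5e-07° of the true value.
Latitude error → 5e-07 × 111120 = 0.05556 m along the meridian.
East–west component at 4.7146°: 5e-07° × 111120 × cos 4.7146° ≈ 5e-07 × 110744 ≈ 0.055372 m.
Combining orthogonally: (0.05556² + 0.055372²)^½ ≈ 0.0784409 m.

0.08 meters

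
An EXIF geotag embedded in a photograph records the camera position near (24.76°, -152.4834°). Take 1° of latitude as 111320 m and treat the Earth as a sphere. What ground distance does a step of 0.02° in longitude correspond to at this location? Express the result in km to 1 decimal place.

2.0 km

One degree of longitude here spans 111320 × cos 24.76° = 111320 × 0.9081 ≈ 101086 m; 0.02° of that is 2021.73 m.
That is 2021.73 m = 2.0217 km.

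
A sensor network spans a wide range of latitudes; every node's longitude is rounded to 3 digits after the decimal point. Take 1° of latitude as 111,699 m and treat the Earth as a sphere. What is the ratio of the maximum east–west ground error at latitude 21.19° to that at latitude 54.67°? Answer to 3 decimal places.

1.612

Rounding to 3 decimal places leaves the longitude within ±0.0005° of the true value.
At 21.19°: 0.0005° × 111699 × cos 21.19° = 0.0005 × 111699 × 0.9324 ≈ 52.073 m.
Error at 54.67° = 0.0005° × 111699 × cos 54.67° ≈ 55.849 × 0.5783 = 32.297 m.
The ratio reduces to cos 21.19° / cos 54.67° = 0.9324/0.5783 ≈ 1.6123.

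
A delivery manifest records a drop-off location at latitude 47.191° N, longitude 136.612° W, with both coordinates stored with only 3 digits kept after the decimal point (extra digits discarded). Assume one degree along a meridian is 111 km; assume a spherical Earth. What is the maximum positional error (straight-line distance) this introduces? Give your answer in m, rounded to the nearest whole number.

134 m

Truncating at 3 decimal places can drop up to a full unit in the last place, so each coordinate may be off by as much as 0.001°.
N–S: 0.001° × 111000 m/° = 111 m.
Longitude error → 0.001 × 111000 × cos 47.191° = 0.001 × 111000 × 0.6796 ≈ 75.4308 m.
Worst case both components are at the extreme and orthogonal: √(111² + 75.4308²) ≈ 134.204 m.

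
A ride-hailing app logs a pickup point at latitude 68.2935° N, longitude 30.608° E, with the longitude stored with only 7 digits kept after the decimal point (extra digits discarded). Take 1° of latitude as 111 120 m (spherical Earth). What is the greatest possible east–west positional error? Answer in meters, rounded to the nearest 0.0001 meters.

0.0041 meters

Truncating at 7 decimal places can drop up to a full unit in the last place, so the longitude may be off by as much as 1e-07°.
One degree of longitude at 68.2935° is 111120 × cos 68.2935° ≈ 111120 × 0.3699 = 41098 m.
So at most 1e-07° × 41098 ≈ 0.0041098 m east–west.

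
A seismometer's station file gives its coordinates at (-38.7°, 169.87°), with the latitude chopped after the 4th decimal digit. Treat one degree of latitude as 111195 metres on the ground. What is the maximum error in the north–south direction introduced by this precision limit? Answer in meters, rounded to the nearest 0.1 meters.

Truncating at 4 decimal places can drop up to a full unit in the last place, so the latitude may be off by as much as 0.0001°.
North–south distance: 0.0001° × 111195 m/° = 11.1195 m.

11.1 meters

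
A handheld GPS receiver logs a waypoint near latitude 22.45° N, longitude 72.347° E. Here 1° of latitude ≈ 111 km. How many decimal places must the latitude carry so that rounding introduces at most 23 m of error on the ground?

One degree of latitude covers 111000 m.
Rounding to N decimal places gives at most 0.5 × 10⁻ᴺ degrees of error, i.e. 0.5 × 10⁻ᴺ × 111000 m.
Need 0.5 × 111000 × 10⁻ᴺ ≤ 23 → 10⁻ᴺ ≤ 4.144e-04, so N ≥ 3.38.
N = 3 would give 55.5 m (too coarse); N = 4 gives 5.55 m ≤ 23 m.

4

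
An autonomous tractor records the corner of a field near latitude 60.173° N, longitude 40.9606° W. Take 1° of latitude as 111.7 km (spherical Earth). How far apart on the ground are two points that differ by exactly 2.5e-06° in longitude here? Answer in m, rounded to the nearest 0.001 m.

One degree of longitude here spans 111700 × cos 60.173° = 111700 × 0.4974 ≈ 55557.7 m; 2.5e-06° of that is 0.138894 m.

0.139 m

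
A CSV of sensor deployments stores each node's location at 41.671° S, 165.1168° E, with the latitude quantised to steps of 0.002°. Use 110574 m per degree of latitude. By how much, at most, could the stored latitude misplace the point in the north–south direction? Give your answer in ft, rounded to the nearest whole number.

With a 0.002° grid the true value lies within half a step, ±0.002°/2 = ±0.001°, of the stored one.
North–south distance: 0.001° × 110574 m/° = 110.574 m.
In feet: 110.574 m ÷ 0.3048 ≈ 362.78 ft.

363 ft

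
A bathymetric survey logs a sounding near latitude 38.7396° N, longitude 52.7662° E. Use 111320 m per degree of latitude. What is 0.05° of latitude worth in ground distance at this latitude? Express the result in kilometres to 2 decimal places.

5.57 kilometres

Along a meridian 0.05° is 0.05 × 111320 = 5566 m.
That is 5566 m = 5.566 km.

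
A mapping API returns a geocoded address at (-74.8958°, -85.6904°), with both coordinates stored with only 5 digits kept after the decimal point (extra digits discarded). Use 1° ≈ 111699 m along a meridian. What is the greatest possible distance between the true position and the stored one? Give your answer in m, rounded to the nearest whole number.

Truncating at 5 decimal places can drop up to a full unit in the last place, so each coordinate may be off by as much as 1e-05°.
N–S: 1e-05° × 111699 m/° = 1.11699 m.
Longitude error → 1e-05 × 111699 × cos 74.8958° = 1e-05 × 111699 × 0.2606 ≈ 0.29106 m.
The two errors are perpendicular, so the maximum displacement is √(1.11699² + 0.29106²) ≈ 1.15429 m.

1 m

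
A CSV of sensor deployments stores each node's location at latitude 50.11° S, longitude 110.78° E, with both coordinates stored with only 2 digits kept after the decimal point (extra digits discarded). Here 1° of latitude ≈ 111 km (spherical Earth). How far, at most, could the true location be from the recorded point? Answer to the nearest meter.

Truncating at 2 decimal places can drop up to a full unit in the last place, so each coordinate may be off by as much as 0.01°.
Latitude error → 0.01 × 111000 = 1110 m along the meridian.
E–W at 50.11°: 0.01° × 111000 × cos 50.11° = 0.01 × 111000 × 0.6413 ≈ 711.86 m.
Combining orthogonally: (1110² + 711.86²)^½ ≈ 1318.65 m.

1319 meters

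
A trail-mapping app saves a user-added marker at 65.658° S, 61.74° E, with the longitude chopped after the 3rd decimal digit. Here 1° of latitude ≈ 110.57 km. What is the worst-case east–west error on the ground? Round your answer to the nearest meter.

46 meters

Truncating at 3 decimal places can drop up to a full unit in the last place, so the longitude may be off by as much as 0.001°.
At latitude 65.658° a degree of longitude spans 110570 m × cos 65.658° = 110570 × 0.4122 ≈ 45575 m.
East–west error: 0.001° × 45575 m/° ≈ 45.575 m.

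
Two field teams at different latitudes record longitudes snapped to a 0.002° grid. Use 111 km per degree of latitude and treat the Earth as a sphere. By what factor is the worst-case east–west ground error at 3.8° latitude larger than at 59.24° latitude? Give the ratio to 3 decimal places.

1.951

With a 0.002° grid the true value lies within half a step, ±0.002°/2 = ±0.001°, of the stored one.
At 3.8°: 0.001° × 111000 × cos 3.8° = 0.001 × 111000 × 0.9978 ≈ 110.76 m.
Error at 59.24° = 0.001° × 111000 × cos 59.24° ≈ 111 × 0.5114 = 56.77 m.
Ratio: 110.76 / 56.77 = cos 3.8° / cos 59.24° ≈ 1.9510.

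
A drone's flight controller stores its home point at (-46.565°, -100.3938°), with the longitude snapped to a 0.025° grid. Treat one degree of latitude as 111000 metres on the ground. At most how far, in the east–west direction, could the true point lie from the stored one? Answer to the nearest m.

With a 0.025° grid the true value lies within half a step, ±0.025°/2 = ±0.0125°, of the stored one.
Parallels shrink by cos φ, so at 46.565° a degree of longitude is 111000 × 0.6875 ≈ 76316 m.
East–west error: 0.0125° × 76316 m/° ≈ 953.95 m.

954 m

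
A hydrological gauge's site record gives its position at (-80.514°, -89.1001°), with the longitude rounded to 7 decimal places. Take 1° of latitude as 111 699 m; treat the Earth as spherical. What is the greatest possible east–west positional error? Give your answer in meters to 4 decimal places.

0.0009 meters

Rounding to 7 decimal places leaves the longitude within ±5e-08° of the true value.
One degree of longitude at 80.514° is 111699 × cos 80.514° ≈ 111699 × 0.1648 = 18408.7 m.
East–west error: 5e-08° × 18408.7 m/° ≈ 0.000920437 m.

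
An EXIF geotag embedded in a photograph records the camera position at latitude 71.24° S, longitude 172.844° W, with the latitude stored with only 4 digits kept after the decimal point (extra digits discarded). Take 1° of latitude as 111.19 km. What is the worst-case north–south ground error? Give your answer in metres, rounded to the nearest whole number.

Truncating at 4 decimal places can drop up to a full unit in the last place, so the latitude may be off by as much as 0.0001°.
So the N–S error is at most 0.0001 × 111190 = 11.119 m.

11 metres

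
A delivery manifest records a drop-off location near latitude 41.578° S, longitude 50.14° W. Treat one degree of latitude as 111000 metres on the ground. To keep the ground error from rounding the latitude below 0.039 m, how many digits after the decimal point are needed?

One degree of latitude covers 111000 m.
With N decimal places the half-ulp bound is 0.5·10⁻ᴺ°, or 0.5·10⁻ᴺ × 111000 m on the ground.
Setting 55500 × 10⁻ᴺ ≤ 0.039 gives 10ᴺ ≥ 1.423e+06, i.e. N ≥ 6.15.
So 7 decimal places suffice (0.00555 m); 6 would allow up to 0.0555 m.

7 decimal places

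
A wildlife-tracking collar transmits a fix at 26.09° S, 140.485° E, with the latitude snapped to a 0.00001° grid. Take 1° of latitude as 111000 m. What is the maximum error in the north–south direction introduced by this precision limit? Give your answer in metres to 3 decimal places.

0.555 metres

With a 0.00001° grid the true value lies within half a step, ±0.00001°/2 = ±5e-06°, of the stored one.
Along the meridian that is 5e-06° × 111000 m/° = 0.555 m.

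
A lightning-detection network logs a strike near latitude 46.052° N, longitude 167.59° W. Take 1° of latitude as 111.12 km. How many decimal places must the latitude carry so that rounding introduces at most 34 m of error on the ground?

4 decimal places

One degree of latitude covers 111120 m.
Rounding to N decimal places gives at most 0.5 × 10⁻ᴺ degrees of error, i.e. 0.5 × 10⁻ᴺ × 111120 m.
Need 0.5 × 111120 × 10⁻ᴺ ≤ 34 → 10⁻ᴺ ≤ 6.120e-04, so N ≥ 3.21.
So 4 decimal places suffice (5.56 m); 3 would allow up to 55.6 m.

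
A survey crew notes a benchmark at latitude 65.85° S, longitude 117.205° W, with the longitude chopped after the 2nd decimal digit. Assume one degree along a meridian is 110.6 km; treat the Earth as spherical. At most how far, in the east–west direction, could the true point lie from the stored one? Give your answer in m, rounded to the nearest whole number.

Truncating at 2 decimal places can drop up to a full unit in the last place, so the longitude may be off by as much as 0.01°.
Parallels shrink by cos φ, so at 65.85° a degree of longitude is 110600 × 0.4091 ≈ 45249.4 m.
So at most 0.01° × 45249.4 ≈ 452.494 m east–west.

452 m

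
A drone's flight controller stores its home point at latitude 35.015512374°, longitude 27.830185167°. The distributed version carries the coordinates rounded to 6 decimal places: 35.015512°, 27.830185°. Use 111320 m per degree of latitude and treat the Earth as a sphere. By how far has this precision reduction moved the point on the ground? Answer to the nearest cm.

4 cm

The latitude changed by +0.000000374° and the longitude by +0.000000167°.
N–S: 0.000000374° × 111320 m/° = 0.0416337 m.
East–west at this latitude: 0.000000167° × 111320 × cos 35.0155° ≈ 0.000000167 × 91170.7 = 0.0152255 m.
Combined displacement = (0.0416337² + 0.0152255²)^½ ≈ 0.0443303 m.
That is 0.0443303 m = 4.433 cm.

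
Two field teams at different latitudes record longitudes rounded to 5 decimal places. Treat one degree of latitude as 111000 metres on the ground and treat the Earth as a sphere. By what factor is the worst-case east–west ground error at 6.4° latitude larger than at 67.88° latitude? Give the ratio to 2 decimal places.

2.64

Rounding to 5 decimal places leaves the longitude within ±5e-06° of the true value.
Error at 6.4° = 5e-06° × 111000 × cos 6.4° ≈ 0.555 × 0.9938 = 0.55154 m.
Error at 67.88° = 5e-06° × 111000 × cos 67.88° ≈ 0.555 × 0.3765 = 0.20898 m.
Ratio: 0.55154 / 0.20898 = cos 6.4° / cos 67.88° ≈ 2.6392.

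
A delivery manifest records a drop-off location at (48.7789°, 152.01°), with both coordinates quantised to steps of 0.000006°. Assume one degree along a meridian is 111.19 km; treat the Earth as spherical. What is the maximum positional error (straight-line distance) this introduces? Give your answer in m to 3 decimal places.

With a 0.000006° grid the true value lies within half a step, ±0.000006°/2 = ±3e-06°, of the stored one.
Latitude error → 3e-06 × 111190 = 0.33357 m along the meridian.
Longitude error → 3e-06 × 111190 × cos 48.7789° = 3e-06 × 111190 × 0.6590 ≈ 0.219811 m.
Combining orthogonally: (0.33357² + 0.219811²)^½ ≈ 0.399482 m.

0.399 m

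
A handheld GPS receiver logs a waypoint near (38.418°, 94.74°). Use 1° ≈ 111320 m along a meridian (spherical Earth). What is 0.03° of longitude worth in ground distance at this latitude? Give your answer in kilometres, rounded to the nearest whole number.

3 kilometres

At 38.418° a degree of longitude is 111320 × cos 38.418° ≈ 87219 m, so 0.03° corresponds to 2616.57 m.
That is 2616.57 m = 2.6166 km.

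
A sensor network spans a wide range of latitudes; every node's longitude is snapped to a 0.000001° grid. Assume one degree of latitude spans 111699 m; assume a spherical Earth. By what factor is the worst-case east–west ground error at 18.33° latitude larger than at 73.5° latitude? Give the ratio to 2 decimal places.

3.34

With a 0.000001° grid the true value lies within half a step, ±0.000001°/2 = ±5e-07°, of the stored one.
Error at 18.33° = 5e-07° × 111699 × cos 18.33° ≈ 0.055849 × 0.9493 = 0.053016 m.
Error at 73.5° = 5e-07° × 111699 × cos 73.5° ≈ 0.055849 × 0.2840 = 0.015862 m.
The ratio reduces to cos 18.33° / cos 73.5° = 0.9493/0.2840 ≈ 3.3423.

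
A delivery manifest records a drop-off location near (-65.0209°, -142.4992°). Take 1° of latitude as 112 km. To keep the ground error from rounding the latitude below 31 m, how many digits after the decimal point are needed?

One degree of latitude covers 112000 m.
N decimal places → at most half a unit in the last place, 0.5 × 10⁻ᴺ° = 112000/2 × 10⁻ᴺ m.
Need 0.5 × 112000 × 10⁻ᴺ ≤ 31 → 10⁻ᴺ ≤ 5.536e-04, so N ≥ 3.26.
N = 3 would give 56 m (too coarse); N = 4 gives 5.6 m ≤ 31 m.

4 decimal places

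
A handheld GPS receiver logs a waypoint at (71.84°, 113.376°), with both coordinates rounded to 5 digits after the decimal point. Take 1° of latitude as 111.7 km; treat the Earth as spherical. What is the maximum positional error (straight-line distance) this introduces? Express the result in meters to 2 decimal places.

0.58 meters

Rounding to 5 decimal places leaves each coordinate within ±5e-06° of the true value.
N–S: 5e-06° × 111700 m/° = 0.5585 m.
Longitude error → 5e-06 × 111700 × cos 71.84° = 5e-06 × 111700 × 0.3117 ≈ 0.174069 m.
The two errors are perpendicular, so the maximum displacement is √(0.5585² + 0.174069²) ≈ 0.584998 m.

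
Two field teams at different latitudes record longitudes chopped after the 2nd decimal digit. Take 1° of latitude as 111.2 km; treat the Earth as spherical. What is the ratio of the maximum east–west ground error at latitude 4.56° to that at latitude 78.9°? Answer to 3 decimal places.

Truncating at 2 decimal places can drop up to a full unit in the last place, so the longitude may be off by as much as 0.01°.
Error at 4.56° = 0.01° × 111200 × cos 4.56° ≈ 1112 × 0.9968 = 1108.5 m.
Error at 78.9° = 0.01° × 111200 × cos 78.9° ≈ 1112 × 0.1925 = 214.08 m.
The ratio reduces to cos 4.56° / cos 78.9° = 0.9968/0.1925 ≈ 5.1778.

5.178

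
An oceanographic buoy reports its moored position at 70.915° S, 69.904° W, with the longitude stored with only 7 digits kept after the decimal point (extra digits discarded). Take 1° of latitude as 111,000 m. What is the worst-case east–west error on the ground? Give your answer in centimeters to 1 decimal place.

Truncating at 7 decimal places can drop up to a full unit in the last place, so the longitude may be off by as much as 1e-07°.
Parallels shrink by cos φ, so at 70.915° a degree of longitude is 111000 × 0.3270 ≈ 36293.7 m.
Maximum E–W displacement: 1e-07 × 36293.7 = 0.00362937 m.
That is 0.00362937 m = 0.36294 cm.

0.4 centimeters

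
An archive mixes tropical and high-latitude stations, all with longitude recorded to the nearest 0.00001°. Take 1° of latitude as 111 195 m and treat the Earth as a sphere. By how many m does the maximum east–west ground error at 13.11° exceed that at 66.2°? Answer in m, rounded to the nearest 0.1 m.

0.3 m

Rounding to 5 decimal places leaves the longitude within ±5e-06° of the true value.
At 13.11°: 5e-06° × 111195 × cos 13.11° = 5e-06 × 111195 × 0.9739 ≈ 0.54148 m.
At 66.2°: 5e-06° × 111195 × cos 66.2° = 5e-06 × 111195 × 0.4035 ≈ 0.22436 m.
So the lower-latitude error exceeds the higher by 0.54148 − 0.22436 = 0.31712 m.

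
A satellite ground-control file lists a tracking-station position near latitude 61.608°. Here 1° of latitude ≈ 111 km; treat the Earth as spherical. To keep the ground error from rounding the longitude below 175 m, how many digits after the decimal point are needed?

3

At 61.608° one degree of longitude covers 111000 × cos 61.608° ≈ 111000 × 0.4755 ≈ 52780.7 m.
With N decimal places the half-ulp bound is 0.5·10⁻ᴺ°, or 0.5·10⁻ᴺ × 52780.7 m on the ground.
Need 0.5 × 52780.7 × 10⁻ᴺ ≤ 175 → 10⁻ᴺ ≤ 6.631e-03, so N ≥ 2.18.
So 3 decimal places suffice (26.4 m); 2 would allow up to 264 m.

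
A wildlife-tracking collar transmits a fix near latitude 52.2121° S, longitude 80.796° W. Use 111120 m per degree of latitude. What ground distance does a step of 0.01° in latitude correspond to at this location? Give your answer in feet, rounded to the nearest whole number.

0.01° × 111120 m/° = 1111.2 m.
In feet: 1111.2 m ÷ 0.3048 ≈ 3645.7 ft.

3646 feet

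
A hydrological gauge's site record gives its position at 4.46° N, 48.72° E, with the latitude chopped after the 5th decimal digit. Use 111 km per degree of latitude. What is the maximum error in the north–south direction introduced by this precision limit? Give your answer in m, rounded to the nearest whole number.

Truncating at 5 decimal places can drop up to a full unit in the last place, so the latitude may be off by as much as 1e-05°.
So the N–S error is at most 1e-05 × 111000 = 1.11 m.

1 m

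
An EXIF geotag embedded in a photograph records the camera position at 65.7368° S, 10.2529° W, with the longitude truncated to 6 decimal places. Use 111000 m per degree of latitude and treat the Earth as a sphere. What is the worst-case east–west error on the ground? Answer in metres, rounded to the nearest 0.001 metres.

Truncating at 6 decimal places can drop up to a full unit in the last place, so the longitude may be off by as much as 1e-06°.
One degree of longitude at 65.7368° is 111000 × cos 65.7368° ≈ 111000 × 0.4109 = 45613.1 m.
So at most 1e-06° × 45613.1 ≈ 0.0456131 m east–west.

0.046 metres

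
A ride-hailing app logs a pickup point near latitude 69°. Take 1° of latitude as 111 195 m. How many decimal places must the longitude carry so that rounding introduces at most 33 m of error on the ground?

3 decimal places

At 69° one degree of longitude covers 111195 × cos 69° ≈ 111195 × 0.3584 ≈ 39848.7 m.
With N decimal places the half-ulp bound is 0.5·10⁻ᴺ°, or 0.5·10⁻ᴺ × 39848.7 m on the ground.
Need 0.5 × 39848.7 × 10⁻ᴺ ≤ 33 → 10⁻ᴺ ≤ 1.656e-03, so N ≥ 2.78.
So 3 decimal places suffice (19.9 m); 2 would allow up to 199 m.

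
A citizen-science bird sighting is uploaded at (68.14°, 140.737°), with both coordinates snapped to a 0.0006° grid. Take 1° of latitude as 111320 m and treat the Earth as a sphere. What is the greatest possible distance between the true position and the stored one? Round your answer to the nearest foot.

117 feet

With a 0.0006° grid the true value lies within half a step, ±0.0006°/2 = ±0.0003°, of the stored one.
Latitude error → 0.0003 × 111320 = 33.396 m along the meridian.
E–W at 68.14°: 0.0003° × 111320 × cos 68.14° = 0.0003 × 111320 × 0.3723 ≈ 12.4347 m.
Combining orthogonally: (33.396² + 12.4347²)^½ ≈ 35.6358 m.
Converting: 35.6358 m × 3.2808 ft/m ≈ 116.92 ft.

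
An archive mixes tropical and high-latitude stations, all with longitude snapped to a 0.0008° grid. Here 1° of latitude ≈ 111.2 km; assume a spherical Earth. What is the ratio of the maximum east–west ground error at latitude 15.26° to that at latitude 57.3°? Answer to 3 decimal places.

1.786

With a 0.0008° grid the true value lies within half a step, ±0.0008°/2 = ±0.0004°, of the stored one.
At 15.26°: 0.0004° × 111200 × cos 15.26° = 0.0004 × 111200 × 0.9647 ≈ 42.912 m.
At 57.3°: 0.0004° × 111200 × cos 57.3° = 0.0004 × 111200 × 0.5402 ≈ 24.03 m.
Ratio: 42.912 / 24.03 = cos 15.26° / cos 57.3° ≈ 1.7858.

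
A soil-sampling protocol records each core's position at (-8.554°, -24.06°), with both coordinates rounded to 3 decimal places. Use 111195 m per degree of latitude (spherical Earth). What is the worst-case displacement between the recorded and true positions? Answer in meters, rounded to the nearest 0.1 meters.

78.2 meters

Rounding to 3 decimal places leaves each coordinate within ±0.0005° of the true value.
North–south component: 0.0005° × 111195 = 55.5975 m.
East–west component at 8.554°: 0.0005° × 111195 × cos 8.554° ≈ 0.0005 × 109958 ≈ 54.979 m.
Combining orthogonally: (55.5975² + 54.979²)^½ ≈ 78.1906 m.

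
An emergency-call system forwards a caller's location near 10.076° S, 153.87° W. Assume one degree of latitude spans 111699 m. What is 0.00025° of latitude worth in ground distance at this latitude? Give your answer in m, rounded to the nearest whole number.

0.00025° × 111699 m/° = 27.9247 m.

28 m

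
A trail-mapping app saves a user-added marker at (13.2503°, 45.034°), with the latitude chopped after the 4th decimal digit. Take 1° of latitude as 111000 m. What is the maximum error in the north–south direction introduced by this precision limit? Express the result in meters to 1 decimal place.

11.1 meters

Truncating at 4 decimal places can drop up to a full unit in the last place, so the latitude may be off by as much as 0.0001°.
North–south distance: 0.0001° × 111000 m/° = 11.1 m.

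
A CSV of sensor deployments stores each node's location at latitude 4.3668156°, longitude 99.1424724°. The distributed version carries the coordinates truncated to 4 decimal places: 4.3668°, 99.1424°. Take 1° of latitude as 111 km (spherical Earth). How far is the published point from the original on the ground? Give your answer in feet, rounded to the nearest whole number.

Δlat = 4.3668156 − 4.3668 = +0.0000156°; Δlon = 99.1424724 − 99.1424 = +0.0000724°.
N–S: 0.0000156° × 111000 m/° = 1.7316 m.
East–west at this latitude: 0.0000724° × 111000 × cos 4.3668° ≈ 0.0000724 × 110678 = 8.01307 m.
Hypotenuse of the two orthogonal shifts: √(1.7316² + 8.01307²) = 8.19803 m.
In feet: 8.19803 m ÷ 0.3048 ≈ 26.896 ft.

27 feet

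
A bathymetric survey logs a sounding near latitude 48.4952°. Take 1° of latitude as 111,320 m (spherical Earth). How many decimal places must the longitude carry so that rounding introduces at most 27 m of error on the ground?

At 48.4952° one degree of longitude covers 111320 × cos 48.4952° ≈ 111320 × 0.6627 ≈ 73769.8 m.
N decimal places → at most half a unit in the last place, 0.5 × 10⁻ᴺ° = 73769.8/2 × 10⁻ᴺ m.
Setting 36884.9 × 10⁻ᴺ ≤ 27 gives 10ᴺ ≥ 1366, i.e. N ≥ 3.14.
At 3 places the error can reach 36.9 m, but 4 places keeps it to 3.69 m.

4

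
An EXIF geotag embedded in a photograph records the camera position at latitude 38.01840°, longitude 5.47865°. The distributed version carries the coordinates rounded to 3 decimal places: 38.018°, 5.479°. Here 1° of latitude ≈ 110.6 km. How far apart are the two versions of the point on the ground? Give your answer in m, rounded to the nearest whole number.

The latitude changed by +0.00040° and the longitude by -0.00035°.
N–S: 0.00040° × 110600 m/° = 44.24 m.
East–west at this latitude: -0.00035° × 110600 × cos 38.018° ≈ -0.00035 × 87132.6 = -30.4964 m.
Hypotenuse of the two orthogonal shifts: √(44.24² + 30.4964²) = 53.7328 m.

54 m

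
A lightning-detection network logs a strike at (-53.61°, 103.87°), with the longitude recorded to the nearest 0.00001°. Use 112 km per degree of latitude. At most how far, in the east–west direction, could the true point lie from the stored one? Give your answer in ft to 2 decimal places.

Rounding to 5 decimal places leaves the longitude within ±5e-06° of the true value.
Parallels shrink by cos φ, so at 53.61° a degree of longitude is 112000 × 0.5933 ≈ 66447.2 m.
Maximum E–W displacement: 5e-06 × 66447.2 = 0.332236 m.
In feet: 0.332236 m ÷ 0.3048 ≈ 1.09 ft.

1.09 ft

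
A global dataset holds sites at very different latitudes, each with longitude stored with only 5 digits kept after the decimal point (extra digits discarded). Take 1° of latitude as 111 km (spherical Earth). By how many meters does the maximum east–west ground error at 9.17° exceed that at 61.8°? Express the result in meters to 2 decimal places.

Truncating at 5 decimal places can drop up to a full unit in the last place, so the longitude may be off by as much as 1e-05°.
Error at 9.17° = 1e-05° × 111000 × cos 9.17° ≈ 1.11 × 0.9872 = 1.0958 m.
At 61.8°: 1e-05° × 111000 × cos 61.8° = 1e-05 × 111000 × 0.4726 ≈ 0.52453 m.
So the lower-latitude error exceeds the higher by 1.0958 − 0.52453 = 0.57128 m.

0.57 meters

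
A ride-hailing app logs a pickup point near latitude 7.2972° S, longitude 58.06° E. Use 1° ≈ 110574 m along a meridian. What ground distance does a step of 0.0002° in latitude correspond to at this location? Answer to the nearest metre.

0.0002° × 110574 m/° = 22.1148 m.

22 metres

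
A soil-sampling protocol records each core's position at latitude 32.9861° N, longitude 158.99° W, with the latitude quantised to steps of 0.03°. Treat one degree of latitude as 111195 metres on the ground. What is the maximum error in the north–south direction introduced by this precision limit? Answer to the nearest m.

With a 0.03° grid the true value lies within half a step, ±0.03°/2 = ±0.015°, of the stored one.
So the N–S error is at most 0.015 × 111195 = 1667.92 m.

1668 m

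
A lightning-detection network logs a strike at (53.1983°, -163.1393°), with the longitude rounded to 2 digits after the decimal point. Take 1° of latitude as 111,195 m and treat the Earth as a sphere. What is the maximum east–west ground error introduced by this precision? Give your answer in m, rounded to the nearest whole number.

333 m

Rounding to 2 decimal places leaves the longitude within ±0.005° of the true value.
One degree of longitude at 53.1983° is 111195 × cos 53.1983° ≈ 111195 × 0.5990 = 66611.1 m.
East–west error: 0.005° × 66611.1 m/° ≈ 333.055 m.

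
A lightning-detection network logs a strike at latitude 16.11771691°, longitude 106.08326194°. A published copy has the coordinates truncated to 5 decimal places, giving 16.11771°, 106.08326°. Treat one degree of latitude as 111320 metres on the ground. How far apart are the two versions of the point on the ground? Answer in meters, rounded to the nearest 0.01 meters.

0.80 meters

Δlat = 16.11771691 − 16.11771 = +0.00000691°; Δlon = 106.08326194 − 106.08326 = +0.00000194°.
North–south shift: 0.00000691 × 111320 = 0.769221 m.
E–W at 16.1177°: 0.00000194° × 111320 × cos 16.1177° = 0.00000194 × 111320 × 0.9607 ≈ 0.207472 m.
Combined displacement = (0.769221² + 0.207472²)^½ ≈ 0.796709 m.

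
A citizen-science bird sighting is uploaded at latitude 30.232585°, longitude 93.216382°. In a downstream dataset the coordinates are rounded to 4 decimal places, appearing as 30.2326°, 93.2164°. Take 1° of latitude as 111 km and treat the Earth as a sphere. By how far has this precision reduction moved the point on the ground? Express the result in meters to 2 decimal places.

2.40 meters

The latitude changed by -0.000015° and the longitude by -0.000018°.
North–south shift: -0.000015 × 111000 = -1.665 m.
East–west at this latitude: -0.000018° × 111000 × cos 30.2326° ≈ -0.000018 × 95902.7 = -1.72625 m.
Distance: √(1.665² + 1.72625²) ≈ 2.39837 m.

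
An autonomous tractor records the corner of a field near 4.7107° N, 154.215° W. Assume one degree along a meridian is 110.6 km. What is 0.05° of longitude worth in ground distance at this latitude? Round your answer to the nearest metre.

One degree of longitude here spans 110600 × cos 4.7107° = 110600 × 0.9966 ≈ 110226 m; 0.05° of that is 5511.32 m.

5511 metres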